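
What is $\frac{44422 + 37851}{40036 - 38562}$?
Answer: $\frac{82273}{1474} \approx 55.816$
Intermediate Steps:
$\frac{44422 + 37851}{40036 - 38562} = \frac{82273}{1474}$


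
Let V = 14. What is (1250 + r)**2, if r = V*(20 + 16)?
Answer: 3076516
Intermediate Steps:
r = 504 (r = 14*(20 + 16) = 14*36 = 504)
(1250 + r)**2 = (1250 + 504)**2 = 1754**2 = 3076516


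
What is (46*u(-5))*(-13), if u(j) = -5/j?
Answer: -598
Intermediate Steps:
(46*u(-5))*(-13) = (46*(-5/(-5)))*(-13) = (46*(-5*(-⅕)))*(-13) = (46*1)*(-13) = 46*(-13) = -598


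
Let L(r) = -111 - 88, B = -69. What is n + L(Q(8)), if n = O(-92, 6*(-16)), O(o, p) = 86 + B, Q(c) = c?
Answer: -182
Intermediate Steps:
L(r) = -199
O(o, p) = 17 (O(o, p) = 86 - 69 = 17)
n = 17
n + L(Q(8)) = 17 - 199 = -182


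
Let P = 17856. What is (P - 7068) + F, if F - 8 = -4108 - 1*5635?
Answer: 1053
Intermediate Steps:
F = -9735 (F = 8 + (-4108 - 1*5635) = 8 + (-4108 - 5635) = 8 - 9743 = -9735)
(P - 7068) + F = (17856 - 7068) - 9735 = 10788 - 9735 = 1053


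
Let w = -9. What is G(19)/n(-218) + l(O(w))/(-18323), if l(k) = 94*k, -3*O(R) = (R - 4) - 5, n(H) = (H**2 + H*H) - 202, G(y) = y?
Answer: -53145007/1737863258 ≈ -0.030581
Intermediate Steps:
n(H) = -202 + 2*H**2 (n(H) = (H**2 + H**2) - 202 = 2*H**2 - 202 = -202 + 2*H**2)
O(R) = 3 - R/3 (O(R) = -((R - 4) - 5)/3 = -((-4 + R) - 5)/3 = -(-9 + R)/3 = 3 - R/3)
G(19)/n(-218) + l(O(w))/(-18323) = 19/(-202 + 2*(-218)**2) + (94*(3 - 1/3*(-9)))/(-18323) = 19/(-202 + 2*47524) + (94*(3 + 3))*(-1/18323) = 19/(-202 + 95048) + (94*6)*(-1/18323) = 19/94846 + 564*(-1/18323) = 19*(1/94846) - 564/18323 = 19/94846 - 564/18323 = -53145007/1737863258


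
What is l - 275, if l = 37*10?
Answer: 95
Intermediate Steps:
l = 370
l - 275 = 370 - 275 = 95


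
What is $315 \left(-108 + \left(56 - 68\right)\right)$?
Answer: $-37800$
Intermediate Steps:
$315 \left(-108 + \left(56 - 68\right)\right) = 315 \left(-108 - 12\right) = 315 \left(-120\right) = -37800$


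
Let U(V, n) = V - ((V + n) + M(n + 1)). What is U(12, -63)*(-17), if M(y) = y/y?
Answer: -1054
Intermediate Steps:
M(y) = 1
U(V, n) = -1 - n (U(V, n) = V - ((V + n) + 1) = V - (1 + V + n) = V + (-1 - V - n) = -1 - n)
U(12, -63)*(-17) = (-1 - 1*(-63))*(-17) = (-1 + 63)*(-17) = 62*(-17) = -1054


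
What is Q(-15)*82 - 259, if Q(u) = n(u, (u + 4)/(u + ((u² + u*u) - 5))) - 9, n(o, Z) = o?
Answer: -2227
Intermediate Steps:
Q(u) = -9 + u (Q(u) = u - 9 = -9 + u)
Q(-15)*82 - 259 = (-9 - 15)*82 - 259 = -24*82 - 259 = -1968 - 259 = -2227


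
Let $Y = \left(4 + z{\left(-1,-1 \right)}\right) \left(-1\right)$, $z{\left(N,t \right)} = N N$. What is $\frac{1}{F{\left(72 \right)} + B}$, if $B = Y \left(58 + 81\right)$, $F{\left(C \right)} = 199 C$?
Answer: $\frac{1}{13633} \approx 7.3351 \cdot 10^{-5}$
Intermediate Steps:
$z{\left(N,t \right)} = N^{2}$
$Y = -5$ ($Y = \left(4 + \left(-1\right)^{2}\right) \left(-1\right) = \left(4 + 1\right) \left(-1\right) = 5 \left(-1\right) = -5$)
$B = -695$ ($B = - 5 \left(58 + 81\right) = \left(-5\right) 139 = -695$)
$\frac{1}{F{\left(72 \right)} + B} = \frac{1}{199 \cdot 72 - 695} = \frac{1}{14328 - 695} = \frac{1}{13633}$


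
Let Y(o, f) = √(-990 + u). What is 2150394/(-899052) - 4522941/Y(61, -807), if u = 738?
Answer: -358399/149842 + 1507647*I*√7/14 ≈ -2.3918 + 2.8492e+5*I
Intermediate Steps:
Y(o, f) = 6*I*√7 (Y(o, f) = √(-990 + 738) = √(-252) = 6*I*√7)
2150394/(-899052) - 4522941/Y(61, -807) = 2150394/(-899052) - 4522941*(-I*√7/42) = 2150394*(-1/899052) - (-1507647)*I*√7/14 = -358399/149842 + 1507647*I*√7/14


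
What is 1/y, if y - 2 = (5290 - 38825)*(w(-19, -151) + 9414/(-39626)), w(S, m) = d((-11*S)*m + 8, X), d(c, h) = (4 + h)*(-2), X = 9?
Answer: 19813/17433041701 ≈ 1.1365e-6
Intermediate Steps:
d(c, h) = -8 - 2*h
w(S, m) = -26 (w(S, m) = -8 - 2*9 = -8 - 18 = -26)
y = 17433041701/19813 (y = 2 + (5290 - 38825)*(-26 + 9414/(-39626)) = 2 - 33535*(-26 + 9414*(-1/39626)) = 2 - 33535*(-26 - 4707/19813) = 2 - 33535*(-519845/19813) = 2 + 17433002075/19813 = 17433041701/19813 ≈ 8.7988e+5)
1/y = 1/(17433041701/19813) = 19813/17433041701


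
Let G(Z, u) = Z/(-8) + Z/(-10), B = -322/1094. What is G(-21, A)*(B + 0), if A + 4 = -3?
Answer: -30429/21880 ≈ -1.3907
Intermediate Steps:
A = -7 (A = -4 - 3 = -7)
B = -161/547 (B = -322*1/1094 = -161/547 ≈ -0.29433)
G(Z, u) = -9*Z/40 (G(Z, u) = Z*(-⅛) + Z*(-⅒) = -Z/8 - Z/10 = -9*Z/40)
G(-21, A)*(B + 0) = (-9/40*(-21))*(-161/547 + 0) = (189/40)*(-161/547) = -30429/21880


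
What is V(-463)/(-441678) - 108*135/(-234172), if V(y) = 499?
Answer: 1580703353/25857155154 ≈ 0.061132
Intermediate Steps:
V(-463)/(-441678) - 108*135/(-234172) = 499/(-441678) - 108*135/(-234172) = 499*(-1/441678) - 14580*(-1/234172) = -499/441678 + 3645/58543 = 1580703353/25857155154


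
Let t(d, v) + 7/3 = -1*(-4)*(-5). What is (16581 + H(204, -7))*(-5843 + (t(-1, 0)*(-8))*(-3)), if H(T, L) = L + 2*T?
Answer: -108328178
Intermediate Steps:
t(d, v) = -67/3 (t(d, v) = -7/3 - 1*(-4)*(-5) = -7/3 + 4*(-5) = -7/3 - 20 = -67/3)
(16581 + H(204, -7))*(-5843 + (t(-1, 0)*(-8))*(-3)) = (16581 + (-7 + 2*204))*(-5843 - 67/3*(-8)*(-3)) = (16581 + (-7 + 408))*(-5843 + (536/3)*(-3)) = (16581 + 401)*(-5843 - 536) = 16982*(-6379) = -108328178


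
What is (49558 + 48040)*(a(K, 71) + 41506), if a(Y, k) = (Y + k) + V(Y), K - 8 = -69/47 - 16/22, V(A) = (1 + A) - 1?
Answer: 2098484950978/517 ≈ 4.0590e+9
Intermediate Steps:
V(A) = A
K = 3001/517 (K = 8 + (-69/47 - 16/22) = 8 + (-69*1/47 - 16*1/22) = 8 + (-69/47 - 8/11) = 8 - 1135/517 = 3001/517 ≈ 5.8046)
a(Y, k) = k + 2*Y (a(Y, k) = (Y + k) + Y = k + 2*Y)
(49558 + 48040)*(a(K, 71) + 41506) = (49558 + 48040)*((71 + 2*(3001/517)) + 41506) = 97598*((71 + 6002/517) + 41506) = 97598*(42709/517 + 41506) = 97598*(21501311/517) = 2098484950978/517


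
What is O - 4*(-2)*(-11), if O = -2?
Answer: -90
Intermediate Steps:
O - 4*(-2)*(-11) = -2 - 4*(-2)*(-11) = -2 + 8*(-11) = -2 - 88 = -90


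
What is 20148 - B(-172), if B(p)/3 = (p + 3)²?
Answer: -65535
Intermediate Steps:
B(p) = 3*(3 + p)² (B(p) = 3*(p + 3)² = 3*(3 + p)²)
20148 - B(-172) = 20148 - 3*(3 - 172)² = 20148 - 3*(-169)² = 20148 - 3*28561 = 20148 - 1*85683 = 20148 - 85683 = -65535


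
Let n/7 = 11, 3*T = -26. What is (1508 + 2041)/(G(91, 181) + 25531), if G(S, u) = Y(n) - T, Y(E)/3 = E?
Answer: 10647/77312 ≈ 0.13771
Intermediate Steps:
T = -26/3 (T = (⅓)*(-26) = -26/3 ≈ -8.6667)
n = 77 (n = 7*11 = 77)
Y(E) = 3*E
G(S, u) = 719/3 (G(S, u) = 3*77 - 1*(-26/3) = 231 + 26/3 = 719/3)
(1508 + 2041)/(G(91, 181) + 25531) = (1508 + 2041)/(719/3 + 25531) = 3549/(77312/3) = 3549*(3/77312) = 10647/77312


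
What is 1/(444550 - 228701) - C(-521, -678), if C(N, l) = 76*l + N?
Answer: 11234724602/215849 ≈ 52049.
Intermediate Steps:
C(N, l) = N + 76*l
1/(444550 - 228701) - C(-521, -678) = 1/(444550 - 228701) - (-521 + 76*(-678)) = 1/215849 - (-521 - 51528) = 1/215849 - 1*(-52049) = 1/215849 + 52049 = 11234724602/215849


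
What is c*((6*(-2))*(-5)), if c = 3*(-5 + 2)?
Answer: -540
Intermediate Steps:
c = -9 (c = 3*(-3) = -9)
c*((6*(-2))*(-5)) = -9*6*(-2)*(-5) = -(-108)*(-5) = -9*60 = -540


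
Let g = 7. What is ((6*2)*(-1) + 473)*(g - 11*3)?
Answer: -11986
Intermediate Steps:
((6*2)*(-1) + 473)*(g - 11*3) = ((6*2)*(-1) + 473)*(7 - 11*3) = (12*(-1) + 473)*(7 - 33) = (-12 + 473)*(-26) = 461*(-26) = -11986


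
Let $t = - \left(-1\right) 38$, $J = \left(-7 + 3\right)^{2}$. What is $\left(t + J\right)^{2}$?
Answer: $2916$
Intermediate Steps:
$J = 16$ ($J = \left(-4\right)^{2} = 16$)
$t = 38$ ($t = \left(-1\right) \left(-38\right) = 38$)
$\left(t + J\right)^{2} = \left(38 + 16\right)^{2} = 54^{2} = 2916$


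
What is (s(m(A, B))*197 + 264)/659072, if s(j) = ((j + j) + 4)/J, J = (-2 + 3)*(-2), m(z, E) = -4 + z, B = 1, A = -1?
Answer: 45/34688 ≈ 0.0012973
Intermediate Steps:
J = -2 (J = 1*(-2) = -2)
s(j) = -2 - j (s(j) = ((j + j) + 4)/(-2) = (2*j + 4)*(-½) = (4 + 2*j)*(-½) = -2 - j)
(s(m(A, B))*197 + 264)/659072 = ((-2 - (-4 - 1))*197 + 264)/659072 = ((-2 - 1*(-5))*197 + 264)*(1/659072) = ((-2 + 5)*197 + 264)*(1/659072) = (3*197 + 264)*(1/659072) = (591 + 264)*(1/659072) = 855*(1/659072) = 45/34688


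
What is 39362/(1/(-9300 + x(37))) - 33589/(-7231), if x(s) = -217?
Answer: -2708791527985/7231 ≈ -3.7461e+8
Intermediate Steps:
39362/(1/(-9300 + x(37))) - 33589/(-7231) = 39362/(1/(-9300 - 217)) - 33589/(-7231) = 39362/(1/(-9517)) - 33589*(-1/7231) = 39362/(-1/9517) + 33589/7231 = 39362*(-9517) + 33589/7231 = -374608154 + 33589/7231 = -2708791527985/7231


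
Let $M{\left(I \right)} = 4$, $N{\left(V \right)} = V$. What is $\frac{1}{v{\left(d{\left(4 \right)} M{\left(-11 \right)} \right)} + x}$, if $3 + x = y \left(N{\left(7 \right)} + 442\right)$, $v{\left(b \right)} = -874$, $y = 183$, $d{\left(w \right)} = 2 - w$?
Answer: $\frac{1}{81290} \approx 1.2302 \cdot 10^{-5}$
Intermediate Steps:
$x = 82164$ ($x = -3 + 183 \left(7 + 442\right) = -3 + 183 \cdot 449 = -3 + 82167 = 82164$)
$\frac{1}{v{\left(d{\left(4 \right)} M{\left(-11 \right)} \right)} + x} = \frac{1}{-874 + 82164} = \frac{1}{81290}$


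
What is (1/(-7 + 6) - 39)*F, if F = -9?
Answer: 360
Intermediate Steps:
(1/(-7 + 6) - 39)*F = (1/(-7 + 6) - 39)*(-9) = (1/(-1) - 39)*(-9) = (-1 - 39)*(-9) = -40*(-9) = 360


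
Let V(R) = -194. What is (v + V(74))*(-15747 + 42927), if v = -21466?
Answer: -588718800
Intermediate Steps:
(v + V(74))*(-15747 + 42927) = (-21466 - 194)*(-15747 + 42927) = -21660*27180 = -588718800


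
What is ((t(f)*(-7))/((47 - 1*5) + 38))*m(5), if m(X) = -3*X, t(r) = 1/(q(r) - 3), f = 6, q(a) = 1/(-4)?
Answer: -21/52 ≈ -0.40385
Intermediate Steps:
q(a) = -¼
t(r) = -4/13 (t(r) = 1/(-¼ - 3) = 1/(-13/4) = -4/13)
((t(f)*(-7))/((47 - 1*5) + 38))*m(5) = ((-4/13*(-7))/((47 - 1*5) + 38))*(-3*5) = ((28/13)/((47 - 5) + 38))*(-15) = ((28/13)/(42 + 38))*(-15) = ((28/13)/80)*(-15) = ((1/80)*(28/13))*(-15) = (7/260)*(-15) = -21/52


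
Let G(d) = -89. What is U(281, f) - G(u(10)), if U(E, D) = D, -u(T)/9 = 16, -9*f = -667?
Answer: 1468/9 ≈ 163.11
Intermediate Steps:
f = 667/9 (f = -⅑*(-667) = 667/9 ≈ 74.111)
u(T) = -144 (u(T) = -9*16 = -144)
U(281, f) - G(u(10)) = 667/9 - 1*(-89) = 667/9 + 89 = 1468/9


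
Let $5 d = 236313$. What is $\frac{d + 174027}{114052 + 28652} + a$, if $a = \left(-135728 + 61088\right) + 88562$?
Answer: $\frac{206973581}{14865} \approx 13924.0$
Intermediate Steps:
$d = \frac{236313}{5}$ ($d = \frac{1}{5} \cdot 236313 = \frac{236313}{5} \approx 47263.0$)
$a = 13922$ ($a = -74640 + 88562 = 13922$)
$\frac{d + 174027}{114052 + 28652} + a = \frac{\frac{236313}{5} + 174027}{114052 + 28652} + 13922 = \frac{1106448}{5 \cdot 142704} + 13922 = \frac{1106448}{5} \cdot \frac{1}{142704} + 13922 = \frac{23051}{14865} + 13922 = \frac{206973581}{14865}$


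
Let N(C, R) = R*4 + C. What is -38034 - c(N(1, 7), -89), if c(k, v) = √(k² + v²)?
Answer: -38034 - √8762 ≈ -38128.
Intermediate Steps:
N(C, R) = C + 4*R (N(C, R) = 4*R + C = C + 4*R)
-38034 - c(N(1, 7), -89) = -38034 - √((1 + 4*7)² + (-89)²) = -38034 - √((1 + 28)² + 7921) = -38034 - √(29² + 7921) = -38034 - √(841 + 7921) = -38034 - √8762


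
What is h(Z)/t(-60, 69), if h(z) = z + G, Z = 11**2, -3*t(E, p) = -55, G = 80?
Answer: 603/55 ≈ 10.964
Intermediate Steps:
t(E, p) = 55/3 (t(E, p) = -1/3*(-55) = 55/3)
Z = 121
h(z) = 80 + z (h(z) = z + 80 = 80 + z)
h(Z)/t(-60, 69) = (80 + 121)/(55/3) = 201*(3/55) = 603/55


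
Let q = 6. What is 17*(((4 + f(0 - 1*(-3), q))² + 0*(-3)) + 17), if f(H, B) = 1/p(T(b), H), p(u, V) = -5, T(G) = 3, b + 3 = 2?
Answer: 13362/25 ≈ 534.48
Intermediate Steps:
b = -1 (b = -3 + 2 = -1)
f(H, B) = -⅕ (f(H, B) = 1/(-5) = -⅕)
17*(((4 + f(0 - 1*(-3), q))² + 0*(-3)) + 17) = 17*(((4 - ⅕)² + 0*(-3)) + 17) = 17*(((19/5)² + 0) + 17) = 17*((361/25 + 0) + 17) = 17*(361/25 + 17) = 17*(786/25) = 13362/25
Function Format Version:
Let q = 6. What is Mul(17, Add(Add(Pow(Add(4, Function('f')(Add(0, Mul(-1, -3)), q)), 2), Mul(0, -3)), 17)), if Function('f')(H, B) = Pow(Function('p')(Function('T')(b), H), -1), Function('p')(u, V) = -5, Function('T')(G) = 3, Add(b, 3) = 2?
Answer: Rational(13362, 25) ≈ 534.48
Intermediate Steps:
b = -1 (b = Add(-3, 2) = -1)
Function('f')(H, B) = Rational(-1, 5) (Function('f')(H, B) = Pow(-5, -1) = Rational(-1, 5))
Mul(17, Add(Add(Pow(Add(4, Function('f')(Add(0, Mul(-1, -3)), q)), 2), Mul(0, -3)), 17)) = Mul(17, Add(Add(Pow(Add(4, Rational(-1, 5)), 2), Mul(0, -3)), 17)) = Mul(17, Add(Add(Pow(Rational(19, 5), 2), 0), 17)) = Mul(17, Add(Add(Rational(361, 25), 0), 17)) = Mul(17, Add(Rational(361, 25), 17)) = Mul(17, Rational(786, 25)) = Rational(13362, 25)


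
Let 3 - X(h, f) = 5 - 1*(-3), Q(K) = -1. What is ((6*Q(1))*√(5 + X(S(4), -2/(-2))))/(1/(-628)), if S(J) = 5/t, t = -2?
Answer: 0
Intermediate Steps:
S(J) = -5/2 (S(J) = 5/(-2) = 5*(-½) = -5/2)
X(h, f) = -5 (X(h, f) = 3 - (5 - 1*(-3)) = 3 - (5 + 3) = 3 - 1*8 = 3 - 8 = -5)
((6*Q(1))*√(5 + X(S(4), -2/(-2))))/(1/(-628)) = ((6*(-1))*√(5 - 5))/(1/(-628)) = (-6*√0)/(-1/628) = -6*0*(-628) = 0*(-628) = 0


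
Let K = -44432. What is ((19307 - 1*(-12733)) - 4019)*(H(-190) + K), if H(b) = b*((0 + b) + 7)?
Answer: -270738902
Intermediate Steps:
H(b) = b*(7 + b) (H(b) = b*(b + 7) = b*(7 + b))
((19307 - 1*(-12733)) - 4019)*(H(-190) + K) = ((19307 - 1*(-12733)) - 4019)*(-190*(7 - 190) - 44432) = ((19307 + 12733) - 4019)*(-190*(-183) - 44432) = (32040 - 4019)*(34770 - 44432) = 28021*(-9662) = -270738902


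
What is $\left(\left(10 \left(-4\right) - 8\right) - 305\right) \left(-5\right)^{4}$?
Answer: $-220625$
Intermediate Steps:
$\left(\left(10 \left(-4\right) - 8\right) - 305\right) \left(-5\right)^{4} = \left(\left(-40 - 8\right) - 305\right) 625 = \left(-48 - 305\right) 625 = \left(-353\right) 625 = -220625$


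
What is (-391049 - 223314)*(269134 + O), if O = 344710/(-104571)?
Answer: -17290181823505852/104571 ≈ -1.6534e+11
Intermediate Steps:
O = -344710/104571 (O = 344710*(-1/104571) = -344710/104571 ≈ -3.2964)
(-391049 - 223314)*(269134 + O) = (-391049 - 223314)*(269134 - 344710/104571) = -614363*28143266804/104571 = -17290181823505852/104571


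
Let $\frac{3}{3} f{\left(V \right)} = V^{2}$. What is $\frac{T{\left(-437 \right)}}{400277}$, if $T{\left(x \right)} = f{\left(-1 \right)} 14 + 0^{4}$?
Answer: $\frac{14}{400277} \approx 3.4976 \cdot 10^{-5}$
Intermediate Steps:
$f{\left(V \right)} = V^{2}$
$T{\left(x \right)} = 14$ ($T{\left(x \right)} = \left(-1\right)^{2} \cdot 14 + 0^{4} = 1 \cdot 14 + 0 = 14 + 0 = 14$)
$\frac{T{\left(-437 \right)}}{400277} = \frac{14}{400277}$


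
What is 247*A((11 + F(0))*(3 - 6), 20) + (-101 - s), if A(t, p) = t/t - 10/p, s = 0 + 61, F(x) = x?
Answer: -77/2 ≈ -38.500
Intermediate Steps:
s = 61
A(t, p) = 1 - 10/p
247*A((11 + F(0))*(3 - 6), 20) + (-101 - s) = 247*((-10 + 20)/20) + (-101 - 1*61) = 247*((1/20)*10) + (-101 - 61) = 247*(½) - 162 = 247/2 - 162 = -77/2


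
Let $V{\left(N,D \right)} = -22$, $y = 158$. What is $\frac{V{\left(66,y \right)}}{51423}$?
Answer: $- \frac{22}{51423} \approx -0.00042782$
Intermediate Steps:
$\frac{V{\left(66,y \right)}}{51423} = - \frac{22}{51423}$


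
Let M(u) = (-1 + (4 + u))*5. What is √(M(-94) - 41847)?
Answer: I*√42302 ≈ 205.67*I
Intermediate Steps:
M(u) = 15 + 5*u (M(u) = (3 + u)*5 = 15 + 5*u)
√(M(-94) - 41847) = √((15 + 5*(-94)) - 41847) = √((15 - 470) - 41847) = √(-455 - 41847) = √(-42302) = I*√42302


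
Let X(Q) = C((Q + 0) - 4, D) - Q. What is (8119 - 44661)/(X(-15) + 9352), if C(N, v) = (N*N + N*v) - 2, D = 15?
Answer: -36542/9441 ≈ -3.8706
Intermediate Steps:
C(N, v) = -2 + N**2 + N*v (C(N, v) = (N**2 + N*v) - 2 = -2 + N**2 + N*v)
X(Q) = -62 + (-4 + Q)**2 + 14*Q (X(Q) = (-2 + ((Q + 0) - 4)**2 + ((Q + 0) - 4)*15) - Q = (-2 + (Q - 4)**2 + (Q - 4)*15) - Q = (-2 + (-4 + Q)**2 + (-4 + Q)*15) - Q = (-2 + (-4 + Q)**2 + (-60 + 15*Q)) - Q = (-62 + (-4 + Q)**2 + 15*Q) - Q = -62 + (-4 + Q)**2 + 14*Q)
(8119 - 44661)/(X(-15) + 9352) = (8119 - 44661)/((-46 + (-15)**2 + 6*(-15)) + 9352) = -36542/((-46 + 225 - 90) + 9352) = -36542/(89 + 9352) = -36542/9441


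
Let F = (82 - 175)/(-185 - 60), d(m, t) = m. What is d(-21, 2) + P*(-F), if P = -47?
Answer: -774/245 ≈ -3.1592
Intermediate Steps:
F = 93/245 (F = -93/(-245) = -93*(-1/245) = 93/245 ≈ 0.37959)
d(-21, 2) + P*(-F) = -21 - (-47)*93/245 = -21 - 47*(-93/245) = -21 + 4371/245 = -774/245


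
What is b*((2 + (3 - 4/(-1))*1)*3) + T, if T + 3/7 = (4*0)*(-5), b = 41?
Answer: 7746/7 ≈ 1106.6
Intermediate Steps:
T = -3/7 (T = -3/7 + (4*0)*(-5) = -3/7 + 0*(-5) = -3/7 + 0 = -3/7 ≈ -0.42857)
b*((2 + (3 - 4/(-1))*1)*3) + T = 41*((2 + (3 - 4/(-1))*1)*3) - 3/7 = 41*((2 + (3 - 4*(-1))*1)*3) - 3/7 = 41*((2 + (3 + 4)*1)*3) - 3/7 = 41*((2 + 7*1)*3) - 3/7 = 41*((2 + 7)*3) - 3/7 = 41*(9*3) - 3/7 = 41*27 - 3/7 = 1107 - 3/7 = 7746/7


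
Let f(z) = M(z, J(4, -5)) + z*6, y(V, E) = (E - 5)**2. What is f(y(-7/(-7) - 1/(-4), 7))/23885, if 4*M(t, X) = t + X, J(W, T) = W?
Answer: 26/23885 ≈ 0.0010885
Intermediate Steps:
M(t, X) = X/4 + t/4 (M(t, X) = (t + X)/4 = (X + t)/4 = X/4 + t/4)
y(V, E) = (-5 + E)**2
f(z) = 1 + 25*z/4 (f(z) = ((1/4)*4 + z/4) + z*6 = (1 + z/4) + 6*z = 1 + 25*z/4)
f(y(-7/(-7) - 1/(-4), 7))/23885 = (1 + 25*(-5 + 7)**2/4)/23885 = (1 + (25/4)*2**2)*(1/23885) = (1 + (25/4)*4)*(1/23885) = (1 + 25)*(1/23885) = 26*(1/23885) = 26/23885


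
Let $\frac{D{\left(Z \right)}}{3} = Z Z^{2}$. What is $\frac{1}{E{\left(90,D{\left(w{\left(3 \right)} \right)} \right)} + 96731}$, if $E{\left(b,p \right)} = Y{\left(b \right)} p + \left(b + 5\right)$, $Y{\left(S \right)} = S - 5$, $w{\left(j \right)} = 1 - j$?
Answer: $\frac{1}{94786} \approx 1.055 \cdot 10^{-5}$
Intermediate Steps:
$Y{\left(S \right)} = -5 + S$ ($Y{\left(S \right)} = S - 5 = -5 + S$)
$D{\left(Z \right)} = 3 Z^{3}$ ($D{\left(Z \right)} = 3 Z Z^{2} = 3 Z^{3}$)
$E{\left(b,p \right)} = 5 + b + p \left(-5 + b\right)$ ($E{\left(b,p \right)} = \left(-5 + b\right) p + \left(b + 5\right) = p \left(-5 + b\right) + \left(5 + b\right) = 5 + b + p \left(-5 + b\right)$)
$\frac{1}{E{\left(90,D{\left(w{\left(3 \right)} \right)} \right)} + 96731} = \frac{1}{\left(5 + 90 + 3 \left(1 - 3\right)^{3} \left(-5 + 90\right)\right) + 96731} = \frac{1}{\left(5 + 90 + 3 \left(1 - 3\right)^{3} \cdot 85\right) + 96731} = \frac{1}{\left(5 + 90 + 3 \left(-2\right)^{3} \cdot 85\right) + 96731} = \frac{1}{\left(5 + 90 + 3 \left(-8\right) 85\right) + 96731} = \frac{1}{\left(5 + 90 - 2040\right) + 96731} = \frac{1}{-1945 + 96731} = \frac{1}{94786}$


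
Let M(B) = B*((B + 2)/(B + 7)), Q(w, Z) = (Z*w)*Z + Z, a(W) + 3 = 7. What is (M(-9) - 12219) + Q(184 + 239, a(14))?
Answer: -10957/2 ≈ -5478.5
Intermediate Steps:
a(W) = 4 (a(W) = -3 + 7 = 4)
Q(w, Z) = Z + w*Z² (Q(w, Z) = w*Z² + Z = Z + w*Z²)
M(B) = B*(2 + B)/(7 + B) (M(B) = B*((2 + B)/(7 + B)) = B*(2 + B)/(7 + B))
(M(-9) - 12219) + Q(184 + 239, a(14)) = (-9*(2 - 9)/(7 - 9) - 12219) + 4*(1 + 4*(184 + 239)) = (-9*(-7)/(-2) - 12219) + 4*(1 + 4*423) = (-9*(-½)*(-7) - 12219) + 4*(1 + 1692) = (-63/2 - 12219) + 4*1693 = -24501/2 + 6772 = -10957/2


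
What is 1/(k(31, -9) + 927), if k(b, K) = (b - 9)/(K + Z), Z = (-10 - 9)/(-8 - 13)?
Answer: 85/78564 ≈ 0.0010819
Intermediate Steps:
Z = 19/21 (Z = -19/(-21) = -19*(-1/21) = 19/21 ≈ 0.90476)
k(b, K) = (-9 + b)/(19/21 + K) (k(b, K) = (b - 9)/(K + 19/21) = (-9 + b)/(19/21 + K))
1/(k(31, -9) + 927) = 1/(21*(-9 + 31)/(19 + 21*(-9)) + 927) = 1/(21*22/(19 - 189) + 927) = 1/(21*22/(-170) + 927) = 1/(21*(-1/170)*22 + 927) = 1/(-231/85 + 927) = 1/(78564/85) = 85/78564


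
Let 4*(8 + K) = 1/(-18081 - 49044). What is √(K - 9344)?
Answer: I*√6742067222685/26850 ≈ 96.706*I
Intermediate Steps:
K = -2148001/268500 (K = -8 + 1/(4*(-18081 - 49044)) = -8 + (¼)/(-67125) = -8 + (¼)*(-1/67125) = -8 - 1/268500 = -2148001/268500 ≈ -8.0000)
√(K - 9344) = √(-2148001/268500 - 9344) = √(-2511012001/268500) = I*√6742067222685/26850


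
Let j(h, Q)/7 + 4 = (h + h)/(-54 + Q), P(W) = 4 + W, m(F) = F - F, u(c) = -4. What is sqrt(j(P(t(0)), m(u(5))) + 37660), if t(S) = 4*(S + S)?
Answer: 2*sqrt(762027)/9 ≈ 193.99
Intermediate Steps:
t(S) = 8*S (t(S) = 4*(2*S) = 8*S)
m(F) = 0
j(h, Q) = -28 + 14*h/(-54 + Q) (j(h, Q) = -28 + 7*((h + h)/(-54 + Q)) = -28 + 7*((2*h)/(-54 + Q)) = -28 + 7*(2*h/(-54 + Q)) = -28 + 14*h/(-54 + Q))
sqrt(j(P(t(0)), m(u(5))) + 37660) = sqrt(14*(108 + (4 + 8*0) - 2*0)/(-54 + 0) + 37660) = sqrt(14*(108 + (4 + 0) + 0)/(-54) + 37660) = sqrt(14*(-1/54)*(108 + 4 + 0) + 37660) = sqrt(14*(-1/54)*112 + 37660) = sqrt(-784/27 + 37660) = sqrt(1016036/27) = 2*sqrt(762027)/9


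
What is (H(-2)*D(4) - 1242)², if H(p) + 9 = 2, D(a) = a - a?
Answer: 1542564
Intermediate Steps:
D(a) = 0
H(p) = -7 (H(p) = -9 + 2 = -7)
(H(-2)*D(4) - 1242)² = (-7*0 - 1242)² = (0 - 1242)² = (-1242)² = 1542564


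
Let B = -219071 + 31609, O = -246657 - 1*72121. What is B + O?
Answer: -506240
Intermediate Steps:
O = -318778 (O = -246657 - 72121 = -318778)
B = -187462
B + O = -187462 - 318778 = -506240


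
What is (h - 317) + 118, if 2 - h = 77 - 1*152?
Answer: -122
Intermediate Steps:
h = 77 (h = 2 - (77 - 1*152) = 2 - (77 - 152) = 2 - 1*(-75) = 2 + 75 = 77)
(h - 317) + 118 = (77 - 317) + 118 = -240 + 118 = -122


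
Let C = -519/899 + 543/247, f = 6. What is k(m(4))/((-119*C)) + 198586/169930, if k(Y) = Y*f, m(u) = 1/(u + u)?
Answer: 5652182265239/4852715479920 ≈ 1.1647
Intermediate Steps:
m(u) = 1/(2*u)
C = 359964/222053 (C = -519*1/899 + 543*(1/247) = -519/899 + 543/247 = 359964/222053 ≈ 1.6211)
k(Y) = 6*Y (k(Y) = Y*6 = 6*Y)
k(m(4))/((-119*C)) + 198586/169930 = (6*((1/2)/4))/((-119*359964/222053)) + 198586/169930 = (6*((1/2)*(1/4)))/(-42835716/222053) + 198586*(1/169930) = (6*(1/8))*(-222053/42835716) + 99293/84965 = (3/4)*(-222053/42835716) + 99293/84965 = -222053/57114288 + 99293/84965 = 5652182265239/4852715479920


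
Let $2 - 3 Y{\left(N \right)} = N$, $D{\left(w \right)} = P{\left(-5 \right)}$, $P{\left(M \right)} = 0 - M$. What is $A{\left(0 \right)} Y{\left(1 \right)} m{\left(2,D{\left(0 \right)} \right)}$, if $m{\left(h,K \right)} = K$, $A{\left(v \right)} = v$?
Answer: $0$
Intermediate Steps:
$P{\left(M \right)} = - M$
$D{\left(w \right)} = 5$ ($D{\left(w \right)} = \left(-1\right) \left(-5\right) = 5$)
$Y{\left(N \right)} = \frac{2}{3} - \frac{N}{3}$
$A{\left(0 \right)} Y{\left(1 \right)} m{\left(2,D{\left(0 \right)} \right)} = 0 \left(\frac{2}{3} - \frac{1}{3}\right) 5 = 0 \cdot \frac{1}{3} \cdot 5 = 0 \cdot 5 = 0$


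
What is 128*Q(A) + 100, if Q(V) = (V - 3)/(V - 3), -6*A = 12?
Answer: 228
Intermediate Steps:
A = -2 (A = -⅙*12 = -2)
Q(V) = 1 (Q(V) = (-3 + V)/(-3 + V) = 1)
128*Q(A) + 100 = 128*1 + 100 = 128 + 100 = 228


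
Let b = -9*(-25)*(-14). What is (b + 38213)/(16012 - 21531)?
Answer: -35063/5519 ≈ -6.3531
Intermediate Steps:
b = -3150 (b = 225*(-14) = -3150)
(b + 38213)/(16012 - 21531) = (-3150 + 38213)/(16012 - 21531) = 35063/(-5519) = 35063*(-1/5519) = -35063/5519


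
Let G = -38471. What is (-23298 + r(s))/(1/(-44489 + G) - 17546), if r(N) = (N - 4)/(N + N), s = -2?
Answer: 214741960/161735129 ≈ 1.3277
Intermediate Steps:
r(N) = (-4 + N)/(2*N) (r(N) = (-4 + N)/((2*N)) = (-4 + N)*(1/(2*N)) = (-4 + N)/(2*N))
(-23298 + r(s))/(1/(-44489 + G) - 17546) = (-23298 + (½)*(-4 - 2)/(-2))/(1/(-44489 - 38471) - 17546) = (-23298 + (½)*(-½)*(-6))/(1/(-82960) - 17546) = (-23298 + 3/2)/(-1/82960 - 17546) = -46593/(2*(-1455616161/82960)) = -46593/2*(-82960/1455616161) = 214741960/161735129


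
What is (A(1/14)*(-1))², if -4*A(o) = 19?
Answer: 361/16 ≈ 22.563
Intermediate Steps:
A(o) = -19/4 (A(o) = -¼*19 = -19/4)
(A(1/14)*(-1))² = (-19/4*(-1))² = (19/4)² = 361/16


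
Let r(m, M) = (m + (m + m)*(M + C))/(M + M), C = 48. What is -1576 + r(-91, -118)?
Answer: -384585/236 ≈ -1629.6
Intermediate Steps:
r(m, M) = (m + 2*m*(48 + M))/(2*M) (r(m, M) = (m + (m + m)*(M + 48))/(M + M) = (m + (2*m)*(48 + M))/((2*M)) = (m + 2*m*(48 + M))*(1/(2*M)) = (m + 2*m*(48 + M))/(2*M))
-1576 + r(-91, -118) = -1576 + (-91 + (97/2)*(-91)/(-118)) = -1576 + (-91 + (97/2)*(-91)*(-1/118)) = -1576 + (-91 + 8827/236) = -1576 - 12649/236 = -384585/236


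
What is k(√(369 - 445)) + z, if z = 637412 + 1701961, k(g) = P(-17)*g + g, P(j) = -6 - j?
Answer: 2339373 + 24*I*√19 ≈ 2.3394e+6 + 104.61*I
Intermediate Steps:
k(g) = 12*g (k(g) = (-6 - 1*(-17))*g + g = (-6 + 17)*g + g = 11*g + g = 12*g)
z = 2339373
k(√(369 - 445)) + z = 12*√(369 - 445) + 2339373 = 12*√(-76) + 2339373 = 12*(2*I*√19) + 2339373 = 24*I*√19 + 2339373 = 2339373 + 24*I*√19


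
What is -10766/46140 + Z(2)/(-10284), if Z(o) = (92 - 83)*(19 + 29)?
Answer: -7079/25710 ≈ -0.27534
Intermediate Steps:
Z(o) = 432 (Z(o) = 9*48 = 432)
-10766/46140 + Z(2)/(-10284) = -10766/46140 + 432/(-10284) = -10766*1/46140 + 432*(-1/10284) = -7/30 - 36/857 = -7079/25710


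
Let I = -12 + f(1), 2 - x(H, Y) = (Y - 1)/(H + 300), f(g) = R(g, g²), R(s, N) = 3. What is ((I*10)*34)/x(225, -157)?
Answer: -401625/302 ≈ -1329.9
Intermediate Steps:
f(g) = 3
x(H, Y) = 2 - (-1 + Y)/(300 + H) (x(H, Y) = 2 - (Y - 1)/(H + 300) = 2 - (-1 + Y)/(300 + H))
I = -9 (I = -12 + 3 = -9)
((I*10)*34)/x(225, -157) = (-9*10*34)/(((601 - 1*(-157) + 2*225)/(300 + 225))) = (-90*34)/(((601 + 157 + 450)/525)) = -3060/((1/525)*1208) = -3060/1208/525 = -3060*525/1208 = -401625/302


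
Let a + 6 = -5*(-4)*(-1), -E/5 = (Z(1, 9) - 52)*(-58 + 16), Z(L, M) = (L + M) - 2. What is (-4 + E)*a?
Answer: 240344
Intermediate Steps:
Z(L, M) = -2 + L + M
E = -9240 (E = -5*((-2 + 1 + 9) - 52)*(-58 + 16) = -5*(8 - 52)*(-42) = -(-220)*(-42) = -5*1848 = -9240)
a = -26 (a = -6 - 5*(-4)*(-1) = -6 + 20*(-1) = -6 - 20 = -26)
(-4 + E)*a = (-4 - 9240)*(-26) = -9244*(-26) = 240344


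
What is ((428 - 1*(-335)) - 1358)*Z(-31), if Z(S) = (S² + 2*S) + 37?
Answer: -556920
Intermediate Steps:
Z(S) = 37 + S² + 2*S
((428 - 1*(-335)) - 1358)*Z(-31) = ((428 - 1*(-335)) - 1358)*(37 + (-31)² + 2*(-31)) = ((428 + 335) - 1358)*(37 + 961 - 62) = (763 - 1358)*936 = -595*936 = -556920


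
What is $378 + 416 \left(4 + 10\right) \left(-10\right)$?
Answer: $-57862$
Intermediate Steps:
$378 + 416 \left(4 + 10\right) \left(-10\right) = 378 + 416 \cdot 14 \left(-10\right) = 378 + 416 \left(-140\right) = 378 - 58240 = -57862$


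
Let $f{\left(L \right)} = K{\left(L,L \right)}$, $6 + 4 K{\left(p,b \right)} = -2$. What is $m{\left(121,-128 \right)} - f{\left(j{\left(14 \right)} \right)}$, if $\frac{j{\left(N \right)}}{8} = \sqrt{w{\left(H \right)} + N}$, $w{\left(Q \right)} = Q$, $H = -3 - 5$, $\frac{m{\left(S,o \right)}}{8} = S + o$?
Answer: $-54$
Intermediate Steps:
$m{\left(S,o \right)} = 8 S + 8 o$ ($m{\left(S,o \right)} = 8 \left(S + o\right) = 8 S + 8 o$)
$H = -8$
$K{\left(p,b \right)} = -2$ ($K{\left(p,b \right)} = - \frac{3}{2} + \frac{1}{4} \left(-2\right) = - \frac{3}{2} - \frac{1}{2} = -2$)
$j{\left(N \right)} = 8 \sqrt{-8 + N}$
$f{\left(L \right)} = -2$
$m{\left(121,-128 \right)} - f{\left(j{\left(14 \right)} \right)} = \left(8 \cdot 121 + 8 \left(-128\right)\right) - -2 = \left(968 - 1024\right) + 2 = -56 + 2 = -54$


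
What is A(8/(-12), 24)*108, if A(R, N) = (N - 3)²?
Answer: 47628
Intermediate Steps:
A(R, N) = (-3 + N)²
A(8/(-12), 24)*108 = (-3 + 24)²*108 = 21²*108 = 441*108 = 47628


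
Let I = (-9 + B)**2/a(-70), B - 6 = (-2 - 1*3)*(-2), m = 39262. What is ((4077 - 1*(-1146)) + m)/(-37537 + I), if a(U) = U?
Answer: -444850/375377 ≈ -1.1851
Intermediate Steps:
B = 16 (B = 6 + (-2 - 1*3)*(-2) = 6 + (-2 - 3)*(-2) = 6 - 5*(-2) = 6 + 10 = 16)
I = -7/10 (I = (-9 + 16)**2/(-70) = 7**2*(-1/70) = 49*(-1/70) = -7/10 ≈ -0.70000)
((4077 - 1*(-1146)) + m)/(-37537 + I) = ((4077 - 1*(-1146)) + 39262)/(-37537 - 7/10) = ((4077 + 1146) + 39262)/(-375377/10) = (5223 + 39262)*(-10/375377) = 44485*(-10/375377) = -444850/375377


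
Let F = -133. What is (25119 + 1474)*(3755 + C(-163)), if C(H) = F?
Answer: 96319846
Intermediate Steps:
C(H) = -133
(25119 + 1474)*(3755 + C(-163)) = (25119 + 1474)*(3755 - 133) = 26593*3622 = 96319846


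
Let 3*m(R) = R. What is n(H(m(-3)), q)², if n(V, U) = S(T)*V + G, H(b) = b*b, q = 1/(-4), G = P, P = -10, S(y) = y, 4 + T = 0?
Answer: 196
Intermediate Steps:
T = -4 (T = -4 + 0 = -4)
G = -10
m(R) = R/3
q = -¼ (q = 1*(-¼) = -¼ ≈ -0.25000)
H(b) = b²
n(V, U) = -10 - 4*V (n(V, U) = -4*V - 10 = -10 - 4*V)
n(H(m(-3)), q)² = (-10 - 4*1²)² = (-10 - 4*(-1)²)² = (-10 - 4*1)² = (-10 - 4)² = (-14)² = 196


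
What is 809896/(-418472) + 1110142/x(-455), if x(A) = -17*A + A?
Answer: 28666706259/190404760 ≈ 150.56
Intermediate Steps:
x(A) = -16*A
809896/(-418472) + 1110142/x(-455) = 809896/(-418472) + 1110142/((-16*(-455))) = 809896*(-1/418472) + 1110142/7280 = -101237/52309 + 1110142*(1/7280) = -101237/52309 + 555071/3640 = 28666706259/190404760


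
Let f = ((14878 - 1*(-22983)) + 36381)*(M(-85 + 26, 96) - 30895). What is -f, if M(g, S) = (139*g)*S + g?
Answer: 60748516500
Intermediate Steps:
M(g, S) = g + 139*S*g (M(g, S) = 139*S*g + g = g + 139*S*g)
f = -60748516500 (f = ((14878 - 1*(-22983)) + 36381)*((-85 + 26)*(1 + 139*96) - 30895) = ((14878 + 22983) + 36381)*(-59*(1 + 13344) - 30895) = (37861 + 36381)*(-59*13345 - 30895) = 74242*(-787355 - 30895) = 74242*(-818250) = -60748516500)
-f = -1*(-60748516500) = 60748516500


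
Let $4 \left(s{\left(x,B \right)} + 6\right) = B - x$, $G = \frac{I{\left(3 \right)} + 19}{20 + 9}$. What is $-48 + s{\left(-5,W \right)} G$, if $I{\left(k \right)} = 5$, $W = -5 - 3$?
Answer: $- \frac{1554}{29} \approx -53.586$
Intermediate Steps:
$W = -8$
$G = \frac{24}{29}$ ($G = \frac{5 + 19}{20 + 9} = \frac{24}{29} \approx 0.82759$)
$s{\left(x,B \right)} = -6 - \frac{x}{4} + \frac{B}{4}$ ($s{\left(x,B \right)} = -6 + \frac{B - x}{4} = -6 + \left(- \frac{x}{4} + \frac{B}{4}\right) = -6 - \frac{x}{4} + \frac{B}{4}$)
$-48 + s{\left(-5,W \right)} G = -48 + \left(-6 - - \frac{5}{4} + \frac{1}{4} \left(-8\right)\right) \frac{24}{29} = -48 + \left(-6 + \frac{5}{4} - 2\right) \frac{24}{29} = -48 - \frac{162}{29} = - \frac{1554}{29}$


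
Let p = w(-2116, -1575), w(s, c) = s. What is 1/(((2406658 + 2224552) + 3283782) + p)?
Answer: 1/7912876 ≈ 1.2638e-7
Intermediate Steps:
p = -2116
1/(((2406658 + 2224552) + 3283782) + p) = 1/(((2406658 + 2224552) + 3283782) - 2116) = 1/((4631210 + 3283782) - 2116) = 1/(7914992 - 2116) = 1/7912876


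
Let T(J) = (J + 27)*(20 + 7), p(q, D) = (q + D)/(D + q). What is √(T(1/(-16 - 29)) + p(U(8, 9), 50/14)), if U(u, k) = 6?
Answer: √18235/5 ≈ 27.007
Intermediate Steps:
p(q, D) = 1 (p(q, D) = (D + q)/(D + q) = 1)
T(J) = 729 + 27*J (T(J) = (27 + J)*27 = 729 + 27*J)
√(T(1/(-16 - 29)) + p(U(8, 9), 50/14)) = √((729 + 27/(-16 - 29)) + 1) = √((729 + 27/(-45)) + 1) = √((729 + 27*(-1/45)) + 1) = √((729 - ⅗) + 1) = √(3642/5 + 1) = √(3647/5) = √18235/5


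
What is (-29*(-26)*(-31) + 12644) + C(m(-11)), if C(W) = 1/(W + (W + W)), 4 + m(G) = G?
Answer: -482851/45 ≈ -10730.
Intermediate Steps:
m(G) = -4 + G
C(W) = 1/(3*W) (C(W) = 1/(W + 2*W) = 1/(3*W))
(-29*(-26)*(-31) + 12644) + C(m(-11)) = (-29*(-26)*(-31) + 12644) + 1/(3*(-4 - 11)) = (754*(-31) + 12644) + (⅓)/(-15) = (-23374 + 12644) + (⅓)*(-1/15) = -10730 - 1/45 = -482851/45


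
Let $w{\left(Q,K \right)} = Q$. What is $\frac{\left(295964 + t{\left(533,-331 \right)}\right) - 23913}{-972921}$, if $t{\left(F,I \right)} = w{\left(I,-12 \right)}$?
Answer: $- \frac{271720}{972921} \approx -0.27928$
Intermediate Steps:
$t{\left(F,I \right)} = I$
$\frac{\left(295964 + t{\left(533,-331 \right)}\right) - 23913}{-972921} = \frac{\left(295964 - 331\right) - 23913}{-972921} = \left(295633 - 23913\right) \left(- \frac{1}{972921}\right) = 271720 \left(- \frac{1}{972921}\right) = - \frac{271720}{972921}$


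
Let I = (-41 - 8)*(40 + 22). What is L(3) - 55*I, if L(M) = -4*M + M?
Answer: 167081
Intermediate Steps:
I = -3038 (I = -49*62 = -3038)
L(M) = -3*M
L(3) - 55*I = -3*3 - 55*(-3038) = -9 + 167090 = 167081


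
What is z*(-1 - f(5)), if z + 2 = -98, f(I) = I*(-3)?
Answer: -1400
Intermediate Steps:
f(I) = -3*I
z = -100 (z = -2 - 98 = -100)
z*(-1 - f(5)) = -100*(-1 - (-3)*5) = -100*(-1 - 1*(-15)) = -100*(-1 + 15) = -100*14 = -1400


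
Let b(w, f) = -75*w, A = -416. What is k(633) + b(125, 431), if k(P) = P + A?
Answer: -9158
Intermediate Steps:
k(P) = -416 + P (k(P) = P - 416 = -416 + P)
k(633) + b(125, 431) = (-416 + 633) - 75*125 = 217 - 9375 = -9158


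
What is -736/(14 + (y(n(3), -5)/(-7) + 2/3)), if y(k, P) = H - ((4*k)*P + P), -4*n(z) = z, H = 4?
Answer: -7728/163 ≈ -47.411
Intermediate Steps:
n(z) = -z/4
y(k, P) = 4 - P - 4*P*k (y(k, P) = 4 - ((4*k)*P + P) = 4 - (4*P*k + P) = 4 - (P + 4*P*k) = 4 + (-P - 4*P*k) = 4 - P - 4*P*k)
-736/(14 + (y(n(3), -5)/(-7) + 2/3)) = -736/(14 + ((4 - 1*(-5) - 4*(-5)*(-1/4*3))/(-7) + 2/3)) = -736/(14 + ((4 + 5 - 4*(-5)*(-3/4))*(-1/7) + 2*(1/3))) = -736/(14 + ((4 + 5 - 15)*(-1/7) + 2/3)) = -736/(14 + (-6*(-1/7) + 2/3)) = -736/(14 + (6/7 + 2/3)) = -736/(14 + 32/21) = -736/326/21 = -736*21/326 = -7728/163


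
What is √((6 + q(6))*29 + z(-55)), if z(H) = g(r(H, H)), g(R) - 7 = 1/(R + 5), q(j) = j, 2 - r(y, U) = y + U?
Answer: 8*√8437/39 ≈ 18.842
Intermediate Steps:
r(y, U) = 2 - U - y (r(y, U) = 2 - (y + U) = 2 - (U + y) = 2 + (-U - y) = 2 - U - y)
g(R) = 7 + 1/(5 + R) (g(R) = 7 + 1/(R + 5) = 7 + 1/(5 + R))
z(H) = (50 - 14*H)/(7 - 2*H) (z(H) = (36 + 7*(2 - H - H))/(5 + (2 - H - H)) = (36 + 7*(2 - 2*H))/(5 + (2 - 2*H)) = (36 + (14 - 14*H))/(7 - 2*H) = (50 - 14*H)/(7 - 2*H))
√((6 + q(6))*29 + z(-55)) = √((6 + 6)*29 + 2*(-25 + 7*(-55))/(-7 + 2*(-55))) = √(12*29 + 2*(-25 - 385)/(-7 - 110)) = √(348 + 2*(-410)/(-117)) = √(348 + 2*(-1/117)*(-410)) = √(348 + 820/117) = √(41536/117) = 8*√8437/39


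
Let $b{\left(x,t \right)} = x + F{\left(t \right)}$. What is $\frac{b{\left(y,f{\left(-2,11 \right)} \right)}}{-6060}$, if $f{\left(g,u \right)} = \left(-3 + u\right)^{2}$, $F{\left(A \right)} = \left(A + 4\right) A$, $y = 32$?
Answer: $- \frac{1096}{1515} \approx -0.72343$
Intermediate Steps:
$F{\left(A \right)} = A \left(4 + A\right)$ ($F{\left(A \right)} = \left(4 + A\right) A = A \left(4 + A\right)$)
$b{\left(x,t \right)} = x + t \left(4 + t\right)$
$\frac{b{\left(y,f{\left(-2,11 \right)} \right)}}{-6060} = \frac{32 + \left(-3 + 11\right)^{2} \left(4 + \left(-3 + 11\right)^{2}\right)}{-6060} = \left(32 + 8^{2} \left(4 + 8^{2}\right)\right) \left(- \frac{1}{6060}\right) = \left(32 + 64 \left(4 + 64\right)\right) \left(- \frac{1}{6060}\right) = \left(32 + 64 \cdot 68\right) \left(- \frac{1}{6060}\right) = \left(32 + 4352\right) \left(- \frac{1}{6060}\right) = 4384 \left(- \frac{1}{6060}\right) = - \frac{1096}{1515}$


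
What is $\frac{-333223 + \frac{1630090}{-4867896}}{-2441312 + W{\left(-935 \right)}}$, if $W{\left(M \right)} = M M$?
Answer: $\frac{73731660859}{346746206316} \approx 0.21264$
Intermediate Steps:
$W{\left(M \right)} = M^{2}$
$\frac{-333223 + \frac{1630090}{-4867896}}{-2441312 + W{\left(-935 \right)}} = \frac{-333223 + \frac{1630090}{-4867896}}{-2441312 + \left(-935\right)^{2}} = \frac{-333223 + 1630090 \left(- \frac{1}{4867896}\right)}{-2441312 + 874225} = \frac{-333223 - \frac{74095}{221268}}{-1567087} = \left(- \frac{73731660859}{221268}\right) \left(- \frac{1}{1567087}\right) = \frac{73731660859}{346746206316}$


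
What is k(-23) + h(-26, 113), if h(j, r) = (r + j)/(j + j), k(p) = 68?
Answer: 3449/52 ≈ 66.327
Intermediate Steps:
h(j, r) = (j + r)/(2*j) (h(j, r) = (j + r)/((2*j)) = (j + r)*(1/(2*j)) = (j + r)/(2*j))
k(-23) + h(-26, 113) = 68 + (½)*(-26 + 113)/(-26) = 68 + (½)*(-1/26)*87 = 68 - 87/52 = 3449/52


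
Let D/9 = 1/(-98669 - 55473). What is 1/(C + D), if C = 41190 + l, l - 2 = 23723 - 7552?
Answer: 154142/8842047537 ≈ 1.7433e-5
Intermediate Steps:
l = 16173 (l = 2 + (23723 - 7552) = 2 + 16171 = 16173)
C = 57363 (C = 41190 + 16173 = 57363)
D = -9/154142 (D = 9/(-98669 - 55473) = 9/(-154142) = 9*(-1/154142) = -9/154142 ≈ -5.8388e-5)
1/(C + D) = 1/(57363 - 9/154142) = 1/(8842047537/154142) = 154142/8842047537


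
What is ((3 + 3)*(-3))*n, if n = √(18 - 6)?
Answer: -36*√3 ≈ -62.354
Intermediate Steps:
n = 2*√3 (n = √12 = 2*√3 ≈ 3.4641)
((3 + 3)*(-3))*n = ((3 + 3)*(-3))*(2*√3) = (6*(-3))*(2*√3) = -36*√3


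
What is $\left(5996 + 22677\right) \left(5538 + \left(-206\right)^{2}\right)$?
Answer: $1375558502$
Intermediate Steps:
$\left(5996 + 22677\right) \left(5538 + \left(-206\right)^{2}\right) = 28673 \left(5538 + 42436\right) = 28673 \cdot 47974 = 1375558502$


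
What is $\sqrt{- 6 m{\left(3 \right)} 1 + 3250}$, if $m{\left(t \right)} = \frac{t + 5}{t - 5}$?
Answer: $\sqrt{3274} \approx 57.219$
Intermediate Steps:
$m{\left(t \right)} = \frac{5 + t}{-5 + t}$
$\sqrt{- 6 m{\left(3 \right)} 1 + 3250} = \sqrt{- 6 \frac{5 + 3}{-5 + 3} \cdot 1 + 3250} = \sqrt{- 6 \frac{1}{-2} \cdot 8 \cdot 1 + 3250} = \sqrt{- 6 \left(\left(- \frac{1}{2}\right) 8\right) 1 + 3250} = \sqrt{\left(-6\right) \left(-4\right) 1 + 3250} = \sqrt{24 \cdot 1 + 3250} = \sqrt{24 + 3250} = \sqrt{3274}$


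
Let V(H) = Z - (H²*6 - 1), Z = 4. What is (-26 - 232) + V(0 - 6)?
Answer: -469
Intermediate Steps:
V(H) = 5 - 6*H² (V(H) = 4 - (H²*6 - 1) = 4 - (6*H² - 1) = 4 - (-1 + 6*H²) = 4 + (1 - 6*H²) = 5 - 6*H²)
(-26 - 232) + V(0 - 6) = (-26 - 232) + (5 - 6*(0 - 6)²) = -258 + (5 - 6*(-6)²) = -258 + (5 - 6*36) = -258 + (5 - 216) = -258 - 211 = -469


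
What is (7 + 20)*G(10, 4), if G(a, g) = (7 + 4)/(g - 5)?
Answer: -297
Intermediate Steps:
G(a, g) = 11/(-5 + g)
(7 + 20)*G(10, 4) = (7 + 20)*(11/(-5 + 4)) = 27*(11/(-1)) = 27*(11*(-1)) = 27*(-11) = -297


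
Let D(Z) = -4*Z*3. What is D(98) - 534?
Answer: -1710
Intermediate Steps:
D(Z) = -12*Z
D(98) - 534 = -12*98 - 534 = -1176 - 534 = -1710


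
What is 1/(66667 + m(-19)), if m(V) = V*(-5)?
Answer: 1/66762 ≈ 1.4979e-5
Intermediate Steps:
m(V) = -5*V
1/(66667 + m(-19)) = 1/(66667 - 5*(-19)) = 1/(66667 + 95) = 1/66762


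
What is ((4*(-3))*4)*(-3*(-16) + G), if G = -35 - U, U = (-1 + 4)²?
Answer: -192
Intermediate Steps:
U = 9 (U = 3² = 9)
G = -44 (G = -35 - 1*9 = -35 - 9 = -44)
((4*(-3))*4)*(-3*(-16) + G) = ((4*(-3))*4)*(-3*(-16) - 44) = (-12*4)*(48 - 44) = -48*4 = -192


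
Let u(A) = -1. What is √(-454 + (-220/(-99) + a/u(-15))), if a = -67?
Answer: I*√3463/3 ≈ 19.616*I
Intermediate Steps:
√(-454 + (-220/(-99) + a/u(-15))) = √(-454 + (-220/(-99) - 67/(-1))) = √(-454 + (-220*(-1/99) - 67*(-1))) = √(-454 + (20/9 + 67)) = √(-454 + 623/9) = √(-3463/9) = I*√3463/3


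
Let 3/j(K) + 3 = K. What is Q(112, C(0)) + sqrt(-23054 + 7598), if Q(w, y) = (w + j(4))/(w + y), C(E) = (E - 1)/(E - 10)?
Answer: 1150/1121 + 4*I*sqrt(966) ≈ 1.0259 + 124.32*I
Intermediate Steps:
j(K) = 3/(-3 + K)
C(E) = (-1 + E)/(-10 + E)
Q(w, y) = (3 + w)/(w + y) (Q(w, y) = (w + 3/(-3 + 4))/(w + y) = (w + 3/1)/(w + y) = (w + 3*1)/(w + y) = (w + 3)/(w + y) = (3 + w)/(w + y))
Q(112, C(0)) + sqrt(-23054 + 7598) = (3 + 112)/(112 + (-1 + 0)/(-10 + 0)) + sqrt(-23054 + 7598) = 115/(112 - 1/(-10)) + sqrt(-15456) = 115/(112 - 1/10*(-1)) + 4*I*sqrt(966) = 115/(112 + 1/10) + 4*I*sqrt(966) = 115/(1121/10) + 4*I*sqrt(966) = (10/1121)*115 + 4*I*sqrt(966) = 1150/1121 + 4*I*sqrt(966)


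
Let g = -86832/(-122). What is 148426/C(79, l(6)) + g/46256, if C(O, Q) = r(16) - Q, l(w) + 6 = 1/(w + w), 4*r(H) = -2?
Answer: 628202117379/22925630 ≈ 27402.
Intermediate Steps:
r(H) = -½ (r(H) = (¼)*(-2) = -½)
l(w) = -6 + 1/(2*w) (l(w) = -6 + 1/(w + w) = -6 + 1/(2*w))
C(O, Q) = -½ - Q
g = 43416/61 (g = -86832*(-1)/122 = -3216*(-27/122) = 43416/61 ≈ 711.74)
148426/C(79, l(6)) + g/46256 = 148426/(-½ - (-6 + (½)/6)) + (43416/61)/46256 = 148426/(-½ - (-6 + (½)*(⅙))) + (43416/61)*(1/46256) = 148426/(-½ - (-6 + 1/12)) + 5427/352702 = 148426/(-½ - 1*(-71/12)) + 5427/352702 = 148426/(-½ + 71/12) + 5427/352702 = 148426/(65/12) + 5427/352702 = 148426*(12/65) + 5427/352702 = 1781112/65 + 5427/352702 = 628202117379/22925630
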